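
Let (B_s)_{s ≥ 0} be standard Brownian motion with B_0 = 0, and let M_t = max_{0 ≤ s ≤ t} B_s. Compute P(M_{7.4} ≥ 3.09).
P(M_{7.4} ≥ 3.09) = 2·P(B_{7.4} ≥ 3.09) = 2(1 − Φ(3.09/√7.4)) ≈ 0.2560

By the reflection principle for Brownian motion, P(M_t ≥ a) = 2 · P(B_t ≥ a) for a ≥ 0. Since B_t ~ N(0, t), P(B_t ≥ 3.09) = 1 − Φ(3.09/√t) = 1 − Φ(3.09/√7.4) = 1 − Φ(1.1359). So
  P(M_{7.4} ≥ 3.09) = 2(1 − Φ(1.1359)) ≈ 0.2560.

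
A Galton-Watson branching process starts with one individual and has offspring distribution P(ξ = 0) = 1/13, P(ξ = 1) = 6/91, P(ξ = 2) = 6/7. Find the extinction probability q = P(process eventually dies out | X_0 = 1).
q = 7/78

The pgf is f(s) = 1/13 + 6/91·s + 6/7·s². The extinction probability q is the smallest fixed point of f in [0, 1]. Setting s = f(s):
  6/7·s² + (6/91 − 1)·s + 1/13 = 0
  6/7·s² − (1/13 + 6/7)·s + 1/13 = 0
which factors as (s − 1)·(6/7·s − 1/13) = 0, giving roots s = 1 and s = (1/13)/(6/7) = 7/78.
Mean offspring μ = 6/91 + 2·6/7 = 162/91 > 1 (supercritical), so q < 1. The extinction probability is the smaller root: q = (1/13)/(6/7) = 7/78.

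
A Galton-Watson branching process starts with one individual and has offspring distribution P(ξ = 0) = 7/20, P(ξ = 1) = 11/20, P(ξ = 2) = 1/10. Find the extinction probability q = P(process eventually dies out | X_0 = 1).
q = 1

Mean offspring μ = 0·7/20 + 1·11/20 + 2·1/10 = 3/4 ≤ 1. For μ ≤ 1 with offspring not concentrated at 1, the Galton-Watson process goes extinct almost surely, so q = 1.
(Algebraic check: The pgf is f(s) = 7/20 + 11/20·s + 1/10·s². The extinction probability q is the smallest fixed point of f in [0, 1]. Setting s = f(s):
  1/10·s² + (11/20 − 1)·s + 7/20 = 0
  1/10·s² − (7/20 + 1/10)·s + 7/20 = 0
which factors as (s − 1)·(1/10·s − 7/20) = 0, giving roots s = 1 and s = (7/20)/(1/10) = 7/2. Since 7/2 ≥ 1, the smallest root in [0, 1] is s = 1.)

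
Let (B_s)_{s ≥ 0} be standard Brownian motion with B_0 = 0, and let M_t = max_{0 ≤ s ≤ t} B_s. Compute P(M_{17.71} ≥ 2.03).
P(M_{17.71} ≥ 2.03) = 2·P(B_{17.71} ≥ 2.03) = 2(1 − Φ(2.03/√17.71)) ≈ 0.6295

By the reflection principle for Brownian motion, P(M_t ≥ a) = 2 · P(B_t ≥ a) for a ≥ 0. Since B_t ~ N(0, t), P(B_t ≥ 2.03) = 1 − Φ(2.03/√t) = 1 − Φ(2.03/√17.71) = 1 − Φ(0.4824). So
  P(M_{17.71} ≥ 2.03) = 2(1 − Φ(0.4824)) ≈ 0.6295.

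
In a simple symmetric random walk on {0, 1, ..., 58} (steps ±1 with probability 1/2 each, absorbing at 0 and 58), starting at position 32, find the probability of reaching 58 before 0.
P(hit 58 before 0) = 32/58 = 16/29

Let u_k = P(hit 58 before 0 | start at k). Then u_0 = 0, u_58 = 1, and u_k = u_{k-1}/2 + u_{k+1}/2 for 1 ≤ k ≤ 57. This harmonic recurrence is solved by u_k = k/58, giving u_32 = 32/58 = 16/29.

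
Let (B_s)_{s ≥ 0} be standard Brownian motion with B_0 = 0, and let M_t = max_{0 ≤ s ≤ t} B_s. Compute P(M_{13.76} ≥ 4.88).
P(M_{13.76} ≥ 4.88) = 2·P(B_{13.76} ≥ 4.88) = 2(1 − Φ(4.88/√13.76)) ≈ 0.1883

By the reflection principle for Brownian motion, P(M_t ≥ a) = 2 · P(B_t ≥ a) for a ≥ 0. Since B_t ~ N(0, t), P(B_t ≥ 4.88) = 1 − Φ(4.88/√t) = 1 − Φ(4.88/√13.76) = 1 − Φ(1.3156). So
  P(M_{13.76} ≥ 4.88) = 2(1 − Φ(1.3156)) ≈ 0.1883.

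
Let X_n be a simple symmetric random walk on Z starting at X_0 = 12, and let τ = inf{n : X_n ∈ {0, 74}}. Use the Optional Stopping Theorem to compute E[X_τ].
E[X_τ] = 12

X_n is a martingale and τ is a bounded-mean stopping time (indeed τ is finite a.s. with bounded expectation since the walk is in a bounded region). By the OST, E[X_τ] = E[X_0] = 12. Equivalently: E[X_τ] = 74 · P(hit 74 first) + 0 · P(hit 0 first) = 74 · (12/74) = 12.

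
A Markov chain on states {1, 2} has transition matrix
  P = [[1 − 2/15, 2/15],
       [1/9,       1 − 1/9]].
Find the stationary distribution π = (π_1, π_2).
π_1 = 5/11, π_2 = 6/11

Solve πP = π with π_1 + π_2 = 1. From πP = π: π_1 · (1 − 2/15) + π_2 · 1/9 = π_1 ⇒ π_2 · 1/9 = π_1 · 2/15 ⇒ π_2/π_1 = (2/15)/(1/9) = 6/5. Together with π_1 + π_2 = 1:
  π_1 = (1/9)/(2/15 + 1/9) = (1/9)/(11/45) = 5/11,
  π_2 = (2/15)/(2/15 + 1/9) = (2/15)/(11/45) = 6/11.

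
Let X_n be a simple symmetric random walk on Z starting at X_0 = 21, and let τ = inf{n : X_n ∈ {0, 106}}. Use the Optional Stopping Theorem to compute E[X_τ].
E[X_τ] = 21

X_n is a martingale and τ is a bounded-mean stopping time (indeed τ is finite a.s. with bounded expectation since the walk is in a bounded region). By the OST, E[X_τ] = E[X_0] = 21. Equivalently: E[X_τ] = 106 · P(hit 106 first) + 0 · P(hit 0 first) = 106 · (21/106) = 21.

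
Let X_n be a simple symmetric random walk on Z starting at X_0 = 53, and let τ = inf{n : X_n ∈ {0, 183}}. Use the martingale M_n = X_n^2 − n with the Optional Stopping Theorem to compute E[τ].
E[τ] = 6890

M_n = X_n^2 − n is a martingale (since E[X_{n+1}^2 | F_n] = X_n^2 + 1). By OST (τ has finite mean in a bounded region), E[M_τ] = E[M_0] = X_0^2 − 0 = 53^2 = 2809. Also E[M_τ] = E[X_τ^2] − E[τ]. The walk exits at 0 or 183, with P(hit 183 first) = 53/183, so E[X_τ^2] = 183^2 · 53/183 + 0 = 9699. Thus E[τ] = E[X_τ^2] − E[M_τ] = 9699 − 2809 = 6890 = 53(183 − 53) = 6890.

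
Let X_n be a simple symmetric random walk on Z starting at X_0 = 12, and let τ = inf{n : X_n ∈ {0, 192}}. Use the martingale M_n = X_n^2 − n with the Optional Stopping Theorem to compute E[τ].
E[τ] = 2160

M_n = X_n^2 − n is a martingale (since E[X_{n+1}^2 | F_n] = X_n^2 + 1). By OST (τ has finite mean in a bounded region), E[M_τ] = E[M_0] = X_0^2 − 0 = 12^2 = 144. Also E[M_τ] = E[X_τ^2] − E[τ]. The walk exits at 0 or 192, with P(hit 192 first) = 12/192, so E[X_τ^2] = 192^2 · 12/192 + 0 = 2304. Thus E[τ] = E[X_τ^2] − E[M_τ] = 2304 − 144 = 2160 = 12(192 − 12) = 2160.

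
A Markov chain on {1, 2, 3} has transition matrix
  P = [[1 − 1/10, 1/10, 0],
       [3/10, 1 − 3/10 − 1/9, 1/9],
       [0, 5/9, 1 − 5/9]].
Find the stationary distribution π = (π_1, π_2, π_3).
π = (5/7, 5/21, 1/21)

This is a birth-death chain on three states, which satisfies detailed balance: π_1 · P_{12} = π_2 · P_{21} and π_2 · P_{23} = π_3 · P_{32}.
From π_1 · 1/10 = π_2 · 3/10: π_2/π_1 = (1/10)/(3/10) = 1/3.
From π_2 · 1/9 = π_3 · 5/9: π_3/π_2 = (1/9)/(5/9) = 1/5.
Take π_1 proportional to 1; then unnormalized π = (1, 1/3, 1/15). Normalize by dividing by the sum 7/5:
  π = (5/7, 5/21, 1/21).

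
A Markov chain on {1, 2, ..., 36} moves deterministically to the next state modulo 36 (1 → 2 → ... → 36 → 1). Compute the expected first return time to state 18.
E[T_18 | X_0 = 18] = 36

The chain cycles deterministically, so starting at state 18 it returns in exactly 36 steps. Equivalently, the stationary distribution is uniform π_j = 1/36 for every state j, so by Kac's formula E[T_18] = 1/π_18 = 36.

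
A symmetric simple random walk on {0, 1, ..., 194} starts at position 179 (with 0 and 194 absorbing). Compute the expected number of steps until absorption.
E[τ | X_0 = 179] = 2685

Let v_k = E[τ | X_0 = k]. Boundary: v_0 = v_194 = 0. Recurrence: v_k = 1 + (v_{k-1} + v_{k+1})/2 for 1 ≤ k ≤ 193. The particular solution to v_k − (v_{k-1} + v_{k+1})/2 = 1 is v_k = −k^2. Adding homogeneous solution A + B k and matching boundaries gives v_k = k (194 − k). Substituting k = 179: v_179 = 179 · 15 = 2685.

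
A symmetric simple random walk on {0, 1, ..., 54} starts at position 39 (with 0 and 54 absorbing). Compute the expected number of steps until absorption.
E[τ | X_0 = 39] = 585

Let v_k = E[τ | X_0 = k]. Boundary: v_0 = v_54 = 0. Recurrence: v_k = 1 + (v_{k-1} + v_{k+1})/2 for 1 ≤ k ≤ 53. The particular solution to v_k − (v_{k-1} + v_{k+1})/2 = 1 is v_k = −k^2. Adding homogeneous solution A + B k and matching boundaries gives v_k = k (54 − k). Substituting k = 39: v_39 = 39 · 15 = 585.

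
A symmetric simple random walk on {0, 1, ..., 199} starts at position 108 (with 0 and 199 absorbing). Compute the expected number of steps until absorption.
E[τ | X_0 = 108] = 9828

Let v_k = E[τ | X_0 = k]. Boundary: v_0 = v_199 = 0. Recurrence: v_k = 1 + (v_{k-1} + v_{k+1})/2 for 1 ≤ k ≤ 198. The particular solution to v_k − (v_{k-1} + v_{k+1})/2 = 1 is v_k = −k^2. Adding homogeneous solution A + B k and matching boundaries gives v_k = k (199 − k). Substituting k = 108: v_108 = 108 · 91 = 9828.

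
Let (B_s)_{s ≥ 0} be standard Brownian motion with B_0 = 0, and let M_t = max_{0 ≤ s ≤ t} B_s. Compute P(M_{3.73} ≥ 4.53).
P(M_{3.73} ≥ 4.53) = 2·P(B_{3.73} ≥ 4.53) = 2(1 − Φ(4.53/√3.73)) ≈ 0.0190

By the reflection principle for Brownian motion, P(M_t ≥ a) = 2 · P(B_t ≥ a) for a ≥ 0. Since B_t ~ N(0, t), P(B_t ≥ 4.53) = 1 − Φ(4.53/√t) = 1 − Φ(4.53/√3.73) = 1 − Φ(2.3455). So
  P(M_{3.73} ≥ 4.53) = 2(1 − Φ(2.3455)) ≈ 0.0190.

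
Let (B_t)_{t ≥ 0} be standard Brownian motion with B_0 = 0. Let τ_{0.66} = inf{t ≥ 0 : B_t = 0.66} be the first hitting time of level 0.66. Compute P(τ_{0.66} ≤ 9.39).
P(τ_{0.66} ≤ 9.39) = 2(1 − Φ(0.66/√9.39)) = 2(1 − Φ(0.2154)) ≈ 0.8295

By the reflection principle for standard BM, P(τ_b ≤ t) = 2 · P(B_t ≥ b). Since B_t ~ N(0, t), P(B_t ≥ 0.66) = 1 − Φ(0.66/√t) = 1 − Φ(0.66/√9.39) = 1 − Φ(0.2154) ≈ 0.41473. Doubling: P(τ_{0.66} ≤ 9.39) ≈ 2 · 0.41473 = 0.82946 ≈ 0.8295.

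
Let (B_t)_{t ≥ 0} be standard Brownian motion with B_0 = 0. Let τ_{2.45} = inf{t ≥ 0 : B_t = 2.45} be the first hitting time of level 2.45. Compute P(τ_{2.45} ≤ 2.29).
P(τ_{2.45} ≤ 2.29) = 2(1 − Φ(2.45/√2.29)) = 2(1 − Φ(1.6190)) ≈ 0.1054

By the reflection principle for standard BM, P(τ_b ≤ t) = 2 · P(B_t ≥ b). Since B_t ~ N(0, t), P(B_t ≥ 2.45) = 1 − Φ(2.45/√t) = 1 − Φ(2.45/√2.29) = 1 − Φ(1.6190) ≈ 0.05272. Doubling: P(τ_{2.45} ≤ 2.29) ≈ 2 · 0.05272 = 0.10544 ≈ 0.1054.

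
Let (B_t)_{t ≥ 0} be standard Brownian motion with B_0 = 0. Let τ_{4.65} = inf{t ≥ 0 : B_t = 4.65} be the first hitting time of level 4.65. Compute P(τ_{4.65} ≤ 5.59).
P(τ_{4.65} ≤ 5.59) = 2(1 − Φ(4.65/√5.59)) = 2(1 − Φ(1.9667)) ≈ 0.0492

By the reflection principle for standard BM, P(τ_b ≤ t) = 2 · P(B_t ≥ b). Since B_t ~ N(0, t), P(B_t ≥ 4.65) = 1 − Φ(4.65/√t) = 1 − Φ(4.65/√5.59) = 1 − Φ(1.9667) ≈ 0.02461. Doubling: P(τ_{4.65} ≤ 5.59) ≈ 2 · 0.02461 = 0.04922 ≈ 0.0492.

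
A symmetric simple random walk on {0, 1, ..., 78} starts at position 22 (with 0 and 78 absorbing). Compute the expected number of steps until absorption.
E[τ | X_0 = 22] = 1232

Let v_k = E[τ | X_0 = k]. Boundary: v_0 = v_78 = 0. Recurrence: v_k = 1 + (v_{k-1} + v_{k+1})/2 for 1 ≤ k ≤ 77. The particular solution to v_k − (v_{k-1} + v_{k+1})/2 = 1 is v_k = −k^2. Adding homogeneous solution A + B k and matching boundaries gives v_k = k (78 − k). Substituting k = 22: v_22 = 22 · 56 = 1232.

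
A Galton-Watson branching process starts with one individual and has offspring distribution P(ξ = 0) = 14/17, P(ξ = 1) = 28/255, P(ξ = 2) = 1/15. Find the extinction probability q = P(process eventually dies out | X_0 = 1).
q = 1

Mean offspring μ = 0·14/17 + 1·28/255 + 2·1/15 = 62/255 ≤ 1. For μ ≤ 1 with offspring not concentrated at 1, the Galton-Watson process goes extinct almost surely, so q = 1.
(Algebraic check: The pgf is f(s) = 14/17 + 28/255·s + 1/15·s². The extinction probability q is the smallest fixed point of f in [0, 1]. Setting s = f(s):
  1/15·s² + (28/255 − 1)·s + 14/17 = 0
  1/15·s² − (14/17 + 1/15)·s + 14/17 = 0
which factors as (s − 1)·(1/15·s − 14/17) = 0, giving roots s = 1 and s = (14/17)/(1/15) = 210/17. Since 210/17 ≥ 1, the smallest root in [0, 1] is s = 1.)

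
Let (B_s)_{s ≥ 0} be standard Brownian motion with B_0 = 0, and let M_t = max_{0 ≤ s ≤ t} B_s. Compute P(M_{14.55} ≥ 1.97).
P(M_{14.55} ≥ 1.97) = 2·P(B_{14.55} ≥ 1.97) = 2(1 − Φ(1.97/√14.55)) ≈ 0.6055

By the reflection principle for Brownian motion, P(M_t ≥ a) = 2 · P(B_t ≥ a) for a ≥ 0. Since B_t ~ N(0, t), P(B_t ≥ 1.97) = 1 − Φ(1.97/√t) = 1 − Φ(1.97/√14.55) = 1 − Φ(0.5165). So
  P(M_{14.55} ≥ 1.97) = 2(1 − Φ(0.5165)) ≈ 0.6055.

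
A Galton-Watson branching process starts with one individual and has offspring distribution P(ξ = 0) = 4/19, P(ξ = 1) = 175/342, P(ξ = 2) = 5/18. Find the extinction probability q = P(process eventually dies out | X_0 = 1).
q = 72/95

The pgf is f(s) = 4/19 + 175/342·s + 5/18·s². The extinction probability q is the smallest fixed point of f in [0, 1]. Setting s = f(s):
  5/18·s² + (175/342 − 1)·s + 4/19 = 0
  5/18·s² − (4/19 + 5/18)·s + 4/19 = 0
which factors as (s − 1)·(5/18·s − 4/19) = 0, giving roots s = 1 and s = (4/19)/(5/18) = 72/95.
Mean offspring μ = 175/342 + 2·5/18 = 365/342 > 1 (supercritical), so q < 1. The extinction probability is the smaller root: q = (4/19)/(5/18) = 72/95.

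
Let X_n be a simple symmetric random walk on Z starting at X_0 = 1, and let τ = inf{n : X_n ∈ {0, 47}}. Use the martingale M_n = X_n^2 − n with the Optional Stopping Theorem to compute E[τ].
E[τ] = 46

M_n = X_n^2 − n is a martingale (since E[X_{n+1}^2 | F_n] = X_n^2 + 1). By OST (τ has finite mean in a bounded region), E[M_τ] = E[M_0] = X_0^2 − 0 = 1^2 = 1. Also E[M_τ] = E[X_τ^2] − E[τ]. The walk exits at 0 or 47, with P(hit 47 first) = 1/47, so E[X_τ^2] = 47^2 · 1/47 + 0 = 47. Thus E[τ] = E[X_τ^2] − E[M_τ] = 47 − 1 = 46 = 1(47 − 1) = 46.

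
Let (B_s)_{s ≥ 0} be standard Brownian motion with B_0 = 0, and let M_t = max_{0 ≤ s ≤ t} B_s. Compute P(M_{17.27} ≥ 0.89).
P(M_{17.27} ≥ 0.89) = 2·P(B_{17.27} ≥ 0.89) = 2(1 − Φ(0.89/√17.27)) ≈ 0.8304

By the reflection principle for Brownian motion, P(M_t ≥ a) = 2 · P(B_t ≥ a) for a ≥ 0. Since B_t ~ N(0, t), P(B_t ≥ 0.89) = 1 − Φ(0.89/√t) = 1 − Φ(0.89/√17.27) = 1 − Φ(0.2142). So
  P(M_{17.27} ≥ 0.89) = 2(1 − Φ(0.2142)) ≈ 0.8304.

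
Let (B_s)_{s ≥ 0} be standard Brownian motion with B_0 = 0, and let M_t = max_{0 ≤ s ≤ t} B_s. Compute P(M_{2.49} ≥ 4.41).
P(M_{2.49} ≥ 4.41) = 2·P(B_{2.49} ≥ 4.41) = 2(1 − Φ(4.41/√2.49)) ≈ 0.0052

By the reflection principle for Brownian motion, P(M_t ≥ a) = 2 · P(B_t ≥ a) for a ≥ 0. Since B_t ~ N(0, t), P(B_t ≥ 4.41) = 1 − Φ(4.41/√t) = 1 − Φ(4.41/√2.49) = 1 − Φ(2.7947). So
  P(M_{2.49} ≥ 4.41) = 2(1 − Φ(2.7947)) ≈ 0.0052.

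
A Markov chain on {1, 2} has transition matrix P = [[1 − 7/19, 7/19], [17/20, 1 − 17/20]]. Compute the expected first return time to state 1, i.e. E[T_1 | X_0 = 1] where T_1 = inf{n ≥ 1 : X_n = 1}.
E[T_1 | X_0 = 1] = 1/π_1 = 463/323

For an irreducible recurrent Markov chain with stationary distribution π, E[T_i | X_0 = i] = 1/π_i (Kac's formula). Here π_1 = (17/20)/(7/19 + 17/20) = (17/20)/(463/380) = 323/463, so E[T_1 | X_0 = 1] = 1/π_1 = (7/19 + 17/20)/(17/20) = (463/380)/(17/20) = 463/323.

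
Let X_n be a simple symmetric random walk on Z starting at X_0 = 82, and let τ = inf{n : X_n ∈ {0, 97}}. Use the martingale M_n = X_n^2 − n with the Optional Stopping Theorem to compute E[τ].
E[τ] = 1230

M_n = X_n^2 − n is a martingale (since E[X_{n+1}^2 | F_n] = X_n^2 + 1). By OST (τ has finite mean in a bounded region), E[M_τ] = E[M_0] = X_0^2 − 0 = 82^2 = 6724. Also E[M_τ] = E[X_τ^2] − E[τ]. The walk exits at 0 or 97, with P(hit 97 first) = 82/97, so E[X_τ^2] = 97^2 · 82/97 + 0 = 7954. Thus E[τ] = E[X_τ^2] − E[M_τ] = 7954 − 6724 = 1230 = 82(97 − 82) = 1230.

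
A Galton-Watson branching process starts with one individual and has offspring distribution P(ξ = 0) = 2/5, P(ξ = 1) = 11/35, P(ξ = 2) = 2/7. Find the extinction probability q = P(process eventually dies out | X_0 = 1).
q = 1

Mean offspring μ = 0·2/5 + 1·11/35 + 2·2/7 = 31/35 ≤ 1. For μ ≤ 1 with offspring not concentrated at 1, the Galton-Watson process goes extinct almost surely, so q = 1.
(Algebraic check: The pgf is f(s) = 2/5 + 11/35·s + 2/7·s². The extinction probability q is the smallest fixed point of f in [0, 1]. Setting s = f(s):
  2/7·s² + (11/35 − 1)·s + 2/5 = 0
  2/7·s² − (2/5 + 2/7)·s + 2/5 = 0
which factors as (s − 1)·(2/7·s − 2/5) = 0, giving roots s = 1 and s = (2/5)/(2/7) = 7/5. Since 7/5 ≥ 1, the smallest root in [0, 1] is s = 1.)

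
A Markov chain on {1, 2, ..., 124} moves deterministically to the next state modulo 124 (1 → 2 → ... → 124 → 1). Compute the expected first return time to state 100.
E[T_100 | X_0 = 100] = 124

The chain cycles deterministically, so starting at state 100 it returns in exactly 124 steps. Equivalently, the stationary distribution is uniform π_j = 1/124 for every state j, so by Kac's formula E[T_100] = 1/π_100 = 124.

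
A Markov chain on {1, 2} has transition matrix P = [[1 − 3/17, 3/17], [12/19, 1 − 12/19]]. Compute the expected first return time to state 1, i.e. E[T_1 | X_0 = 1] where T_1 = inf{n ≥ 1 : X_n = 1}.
E[T_1 | X_0 = 1] = 1/π_1 = 87/68

For an irreducible recurrent Markov chain with stationary distribution π, E[T_i | X_0 = i] = 1/π_i (Kac's formula). Here π_1 = (12/19)/(3/17 + 12/19) = (12/19)/(261/323) = 68/87, so E[T_1 | X_0 = 1] = 1/π_1 = (3/17 + 12/19)/(12/19) = (261/323)/(12/19) = 87/68.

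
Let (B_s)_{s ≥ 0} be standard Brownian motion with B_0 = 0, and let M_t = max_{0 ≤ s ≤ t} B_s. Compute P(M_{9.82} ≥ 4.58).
P(M_{9.82} ≥ 4.58) = 2·P(B_{9.82} ≥ 4.58) = 2(1 − Φ(4.58/√9.82)) ≈ 0.1439

By the reflection principle for Brownian motion, P(M_t ≥ a) = 2 · P(B_t ≥ a) for a ≥ 0. Since B_t ~ N(0, t), P(B_t ≥ 4.58) = 1 − Φ(4.58/√t) = 1 − Φ(4.58/√9.82) = 1 − Φ(1.4615). So
  P(M_{9.82} ≥ 4.58) = 2(1 − Φ(1.4615)) ≈ 0.1439.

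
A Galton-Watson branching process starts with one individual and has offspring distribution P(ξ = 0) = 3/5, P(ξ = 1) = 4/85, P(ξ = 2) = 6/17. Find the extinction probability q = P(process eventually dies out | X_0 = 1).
q = 1

Mean offspring μ = 0·3/5 + 1·4/85 + 2·6/17 = 64/85 ≤ 1. For μ ≤ 1 with offspring not concentrated at 1, the Galton-Watson process goes extinct almost surely, so q = 1.
(Algebraic check: The pgf is f(s) = 3/5 + 4/85·s + 6/17·s². The extinction probability q is the smallest fixed point of f in [0, 1]. Setting s = f(s):
  6/17·s² + (4/85 − 1)·s + 3/5 = 0
  6/17·s² − (3/5 + 6/17)·s + 3/5 = 0
which factors as (s − 1)·(6/17·s − 3/5) = 0, giving roots s = 1 and s = (3/5)/(6/17) = 17/10. Since 17/10 ≥ 1, the smallest root in [0, 1] is s = 1.)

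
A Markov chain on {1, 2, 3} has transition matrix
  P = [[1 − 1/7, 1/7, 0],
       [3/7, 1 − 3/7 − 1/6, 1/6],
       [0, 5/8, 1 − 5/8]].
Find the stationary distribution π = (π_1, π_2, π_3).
π = (45/64, 15/64, 1/16)

This is a birth-death chain on three states, which satisfies detailed balance: π_1 · P_{12} = π_2 · P_{21} and π_2 · P_{23} = π_3 · P_{32}.
From π_1 · 1/7 = π_2 · 3/7: π_2/π_1 = (1/7)/(3/7) = 1/3.
From π_2 · 1/6 = π_3 · 5/8: π_3/π_2 = (1/6)/(5/8) = 4/15.
Take π_1 proportional to 1; then unnormalized π = (1, 1/3, 4/45). Normalize by dividing by the sum 64/45:
  π = (45/64, 15/64, 1/16).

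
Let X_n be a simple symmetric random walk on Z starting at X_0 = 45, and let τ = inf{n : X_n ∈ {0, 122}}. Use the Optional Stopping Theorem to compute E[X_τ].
E[X_τ] = 45

X_n is a martingale and τ is a bounded-mean stopping time (indeed τ is finite a.s. with bounded expectation since the walk is in a bounded region). By the OST, E[X_τ] = E[X_0] = 45. Equivalently: E[X_τ] = 122 · P(hit 122 first) + 0 · P(hit 0 first) = 122 · (45/122) = 45.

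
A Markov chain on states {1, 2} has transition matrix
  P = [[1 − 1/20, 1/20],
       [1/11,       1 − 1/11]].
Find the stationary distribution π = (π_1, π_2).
π_1 = 20/31, π_2 = 11/31

Solve πP = π with π_1 + π_2 = 1. From πP = π: π_1 · (1 − 1/20) + π_2 · 1/11 = π_1 ⇒ π_2 · 1/11 = π_1 · 1/20 ⇒ π_2/π_1 = (1/20)/(1/11) = 11/20. Together with π_1 + π_2 = 1:
  π_1 = (1/11)/(1/20 + 1/11) = (1/11)/(31/220) = 20/31,
  π_2 = (1/20)/(1/20 + 1/11) = (1/20)/(31/220) = 11/31.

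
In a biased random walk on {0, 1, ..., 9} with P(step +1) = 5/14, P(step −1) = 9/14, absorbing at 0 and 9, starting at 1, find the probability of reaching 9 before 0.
P(hit 9 before 0) = (1 − (9/5)^1) / (1 − (9/5)^9) = 390625/96366841

Let u_k denote P(reach 9 before 0 | start at k). Boundary: u_0 = 0, u_9 = 1. Recurrence: u_k = 5/14·u_{k+1} + 9/14·u_{k-1} for 1 ≤ k ≤ 8. Try u_k = A + B·r^k with r = q/p = (9/14)/(5/14) = 9/5. Substitution satisfies the recurrence; boundary conditions give:
  u_k = (1 − r^k) / (1 − r^N) = (1 − (9/5)^1) / (1 − (9/5)^9) = 390625/96366841.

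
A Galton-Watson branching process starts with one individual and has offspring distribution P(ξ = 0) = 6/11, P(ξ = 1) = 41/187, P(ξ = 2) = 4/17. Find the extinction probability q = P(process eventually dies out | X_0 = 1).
q = 1

Mean offspring μ = 0·6/11 + 1·41/187 + 2·4/17 = 129/187 ≤ 1. For μ ≤ 1 with offspring not concentrated at 1, the Galton-Watson process goes extinct almost surely, so q = 1.
(Algebraic check: The pgf is f(s) = 6/11 + 41/187·s + 4/17·s². The extinction probability q is the smallest fixed point of f in [0, 1]. Setting s = f(s):
  4/17·s² + (41/187 − 1)·s + 6/11 = 0
  4/17·s² − (6/11 + 4/17)·s + 6/11 = 0
which factors as (s − 1)·(4/17·s − 6/11) = 0, giving roots s = 1 and s = (6/11)/(4/17) = 51/22. Since 51/22 ≥ 1, the smallest root in [0, 1] is s = 1.)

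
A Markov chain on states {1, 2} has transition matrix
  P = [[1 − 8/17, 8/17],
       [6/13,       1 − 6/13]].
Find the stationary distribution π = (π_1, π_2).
π_1 = 51/103, π_2 = 52/103

Solve πP = π with π_1 + π_2 = 1. From πP = π: π_1 · (1 − 8/17) + π_2 · 6/13 = π_1 ⇒ π_2 · 6/13 = π_1 · 8/17 ⇒ π_2/π_1 = (8/17)/(6/13) = 52/51. Together with π_1 + π_2 = 1:
  π_1 = (6/13)/(8/17 + 6/13) = (6/13)/(206/221) = 51/103,
  π_2 = (8/17)/(8/17 + 6/13) = (8/17)/(206/221) = 52/103.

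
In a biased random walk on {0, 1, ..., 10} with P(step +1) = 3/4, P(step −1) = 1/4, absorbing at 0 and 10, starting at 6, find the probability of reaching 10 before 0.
P(hit 10 before 0) = (1 − (1/3)^6) / (1 − (1/3)^10) = 7371/7381

Let u_k denote P(reach 10 before 0 | start at k). Boundary: u_0 = 0, u_10 = 1. Recurrence: u_k = 3/4·u_{k+1} + 1/4·u_{k-1} for 1 ≤ k ≤ 9. Try u_k = A + B·r^k with r = q/p = (1/4)/(3/4) = 1/3. Substitution satisfies the recurrence; boundary conditions give:
  u_k = (1 − r^k) / (1 − r^N) = (1 − (1/3)^6) / (1 − (1/3)^10) = 7371/7381.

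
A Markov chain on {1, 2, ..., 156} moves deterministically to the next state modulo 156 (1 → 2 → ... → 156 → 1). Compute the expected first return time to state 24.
E[T_24 | X_0 = 24] = 156

The chain cycles deterministically, so starting at state 24 it returns in exactly 156 steps. Equivalently, the stationary distribution is uniform π_j = 1/156 for every state j, so by Kac's formula E[T_24] = 1/π_24 = 156.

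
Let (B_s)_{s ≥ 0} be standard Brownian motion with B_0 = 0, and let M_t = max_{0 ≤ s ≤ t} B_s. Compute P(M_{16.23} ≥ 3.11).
P(M_{16.23} ≥ 3.11) = 2·P(B_{16.23} ≥ 3.11) = 2(1 − Φ(3.11/√16.23)) ≈ 0.4401

By the reflection principle for Brownian motion, P(M_t ≥ a) = 2 · P(B_t ≥ a) for a ≥ 0. Since B_t ~ N(0, t), P(B_t ≥ 3.11) = 1 − Φ(3.11/√t) = 1 − Φ(3.11/√16.23) = 1 − Φ(0.7720). So
  P(M_{16.23} ≥ 3.11) = 2(1 − Φ(0.7720)) ≈ 0.4401.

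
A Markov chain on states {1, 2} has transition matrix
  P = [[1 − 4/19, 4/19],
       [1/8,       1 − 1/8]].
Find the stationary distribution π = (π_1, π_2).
π_1 = 19/51, π_2 = 32/51

Solve πP = π with π_1 + π_2 = 1. From πP = π: π_1 · (1 − 4/19) + π_2 · 1/8 = π_1 ⇒ π_2 · 1/8 = π_1 · 4/19 ⇒ π_2/π_1 = (4/19)/(1/8) = 32/19. Together with π_1 + π_2 = 1:
  π_1 = (1/8)/(4/19 + 1/8) = (1/8)/(51/152) = 19/51,
  π_2 = (4/19)/(4/19 + 1/8) = (4/19)/(51/152) = 32/51.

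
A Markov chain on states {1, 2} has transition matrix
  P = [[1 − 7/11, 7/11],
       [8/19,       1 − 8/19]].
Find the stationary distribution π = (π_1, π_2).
π_1 = 88/221, π_2 = 133/221

Solve πP = π with π_1 + π_2 = 1. From πP = π: π_1 · (1 − 7/11) + π_2 · 8/19 = π_1 ⇒ π_2 · 8/19 = π_1 · 7/11 ⇒ π_2/π_1 = (7/11)/(8/19) = 133/88. Together with π_1 + π_2 = 1:
  π_1 = (8/19)/(7/11 + 8/19) = (8/19)/(221/209) = 88/221,
  π_2 = (7/11)/(7/11 + 8/19) = (7/11)/(221/209) = 133/221.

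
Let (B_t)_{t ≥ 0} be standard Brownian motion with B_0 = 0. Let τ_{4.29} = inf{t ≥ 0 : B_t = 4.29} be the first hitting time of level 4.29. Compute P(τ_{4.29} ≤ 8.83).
P(τ_{4.29} ≤ 8.83) = 2(1 − Φ(4.29/√8.83)) = 2(1 − Φ(1.4437)) ≈ 0.1488

By the reflection principle for standard BM, P(τ_b ≤ t) = 2 · P(B_t ≥ b). Since B_t ~ N(0, t), P(B_t ≥ 4.29) = 1 − Φ(4.29/√t) = 1 − Φ(4.29/√8.83) = 1 − Φ(1.4437) ≈ 0.07441. Doubling: P(τ_{4.29} ≤ 8.83) ≈ 2 · 0.07441 = 0.14882 ≈ 0.1488.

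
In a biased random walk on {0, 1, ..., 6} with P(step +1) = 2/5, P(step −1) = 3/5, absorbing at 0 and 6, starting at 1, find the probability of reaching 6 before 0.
P(hit 6 before 0) = (1 − (3/2)^1) / (1 − (3/2)^6) = 32/665

Let u_k denote P(reach 6 before 0 | start at k). Boundary: u_0 = 0, u_6 = 1. Recurrence: u_k = 2/5·u_{k+1} + 3/5·u_{k-1} for 1 ≤ k ≤ 5. Try u_k = A + B·r^k with r = q/p = (3/5)/(2/5) = 3/2. Substitution satisfies the recurrence; boundary conditions give:
  u_k = (1 − r^k) / (1 − r^N) = (1 − (3/2)^1) / (1 − (3/2)^6) = 32/665.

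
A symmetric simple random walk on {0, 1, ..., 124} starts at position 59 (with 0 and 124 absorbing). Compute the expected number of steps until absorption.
E[τ | X_0 = 59] = 3835

Let v_k = E[τ | X_0 = k]. Boundary: v_0 = v_124 = 0. Recurrence: v_k = 1 + (v_{k-1} + v_{k+1})/2 for 1 ≤ k ≤ 123. The particular solution to v_k − (v_{k-1} + v_{k+1})/2 = 1 is v_k = −k^2. Adding homogeneous solution A + B k and matching boundaries gives v_k = k (124 − k). Substituting k = 59: v_59 = 59 · 65 = 3835.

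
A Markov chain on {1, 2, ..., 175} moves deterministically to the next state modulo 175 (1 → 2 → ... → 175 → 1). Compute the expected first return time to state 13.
E[T_13 | X_0 = 13] = 175

The chain cycles deterministically, so starting at state 13 it returns in exactly 175 steps. Equivalently, the stationary distribution is uniform π_j = 1/175 for every state j, so by Kac's formula E[T_13] = 1/π_13 = 175.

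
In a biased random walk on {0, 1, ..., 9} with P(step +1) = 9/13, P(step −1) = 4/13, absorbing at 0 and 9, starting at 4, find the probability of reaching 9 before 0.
P(hit 9 before 0) = (1 − (4/9)^4) / (1 − (4/9)^9) = 74460789/77431669

Let u_k denote P(reach 9 before 0 | start at k). Boundary: u_0 = 0, u_9 = 1. Recurrence: u_k = 9/13·u_{k+1} + 4/13·u_{k-1} for 1 ≤ k ≤ 8. Try u_k = A + B·r^k with r = q/p = (4/13)/(9/13) = 4/9. Substitution satisfies the recurrence; boundary conditions give:
  u_k = (1 − r^k) / (1 − r^N) = (1 − (4/9)^4) / (1 − (4/9)^9) = 74460789/77431669.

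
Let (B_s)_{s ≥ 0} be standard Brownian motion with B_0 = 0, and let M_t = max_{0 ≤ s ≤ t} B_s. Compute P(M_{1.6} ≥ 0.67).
P(M_{1.6} ≥ 0.67) = 2·P(B_{1.6} ≥ 0.67) = 2(1 − Φ(0.67/√1.6)) ≈ 0.5963

By the reflection principle for Brownian motion, P(M_t ≥ a) = 2 · P(B_t ≥ a) for a ≥ 0. Since B_t ~ N(0, t), P(B_t ≥ 0.67) = 1 − Φ(0.67/√t) = 1 − Φ(0.67/√1.6) = 1 − Φ(0.5297). So
  P(M_{1.6} ≥ 0.67) = 2(1 − Φ(0.5297)) ≈ 0.5963.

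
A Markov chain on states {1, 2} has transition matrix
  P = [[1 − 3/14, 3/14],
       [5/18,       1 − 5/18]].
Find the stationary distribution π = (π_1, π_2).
π_1 = 35/62, π_2 = 27/62

Solve πP = π with π_1 + π_2 = 1. From πP = π: π_1 · (1 − 3/14) + π_2 · 5/18 = π_1 ⇒ π_2 · 5/18 = π_1 · 3/14 ⇒ π_2/π_1 = (3/14)/(5/18) = 27/35. Together with π_1 + π_2 = 1:
  π_1 = (5/18)/(3/14 + 5/18) = (5/18)/(31/63) = 35/62,
  π_2 = (3/14)/(3/14 + 5/18) = (3/14)/(31/63) = 27/62.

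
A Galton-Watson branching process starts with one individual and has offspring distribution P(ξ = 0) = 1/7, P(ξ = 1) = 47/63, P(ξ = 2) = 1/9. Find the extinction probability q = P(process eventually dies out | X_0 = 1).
q = 1

Mean offspring μ = 0·1/7 + 1·47/63 + 2·1/9 = 61/63 ≤ 1. For μ ≤ 1 with offspring not concentrated at 1, the Galton-Watson process goes extinct almost surely, so q = 1.
(Algebraic check: The pgf is f(s) = 1/7 + 47/63·s + 1/9·s². The extinction probability q is the smallest fixed point of f in [0, 1]. Setting s = f(s):
  1/9·s² + (47/63 − 1)·s + 1/7 = 0
  1/9·s² − (1/7 + 1/9)·s + 1/7 = 0
which factors as (s − 1)·(1/9·s − 1/7) = 0, giving roots s = 1 and s = (1/7)/(1/9) = 9/7. Since 9/7 ≥ 1, the smallest root in [0, 1] is s = 1.)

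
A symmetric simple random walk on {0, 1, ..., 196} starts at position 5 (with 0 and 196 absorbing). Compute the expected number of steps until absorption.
E[τ | X_0 = 5] = 955

Let v_k = E[τ | X_0 = k]. Boundary: v_0 = v_196 = 0. Recurrence: v_k = 1 + (v_{k-1} + v_{k+1})/2 for 1 ≤ k ≤ 195. The particular solution to v_k − (v_{k-1} + v_{k+1})/2 = 1 is v_k = −k^2. Adding homogeneous solution A + B k and matching boundaries gives v_k = k (196 − k). Substituting k = 5: v_5 = 5 · 191 = 955.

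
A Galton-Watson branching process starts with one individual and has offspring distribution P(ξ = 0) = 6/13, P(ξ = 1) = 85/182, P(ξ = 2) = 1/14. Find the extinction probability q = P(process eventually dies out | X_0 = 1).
q = 1

Mean offspring μ = 0·6/13 + 1·85/182 + 2·1/14 = 111/182 ≤ 1. For μ ≤ 1 with offspring not concentrated at 1, the Galton-Watson process goes extinct almost surely, so q = 1.
(Algebraic check: The pgf is f(s) = 6/13 + 85/182·s + 1/14·s². The extinction probability q is the smallest fixed point of f in [0, 1]. Setting s = f(s):
  1/14·s² + (85/182 − 1)·s + 6/13 = 0
  1/14·s² − (6/13 + 1/14)·s + 6/13 = 0
which factors as (s − 1)·(1/14·s − 6/13) = 0, giving roots s = 1 and s = (6/13)/(1/14) = 84/13. Since 84/13 ≥ 1, the smallest root in [0, 1] is s = 1.)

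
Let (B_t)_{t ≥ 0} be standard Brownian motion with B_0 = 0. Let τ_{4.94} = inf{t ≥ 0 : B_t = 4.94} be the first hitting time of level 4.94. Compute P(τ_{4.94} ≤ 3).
P(τ_{4.94} ≤ 3) = 2(1 − Φ(4.94/√3)) = 2(1 − Φ(2.8521)) ≈ 0.0043

By the reflection principle for standard BM, P(τ_b ≤ t) = 2 · P(B_t ≥ b). Since B_t ~ N(0, t), P(B_t ≥ 4.94) = 1 − Φ(4.94/√t) = 1 − Φ(4.94/√3) = 1 − Φ(2.8521) ≈ 0.00217. Doubling: P(τ_{4.94} ≤ 3) ≈ 2 · 0.00217 = 0.00434 ≈ 0.0043.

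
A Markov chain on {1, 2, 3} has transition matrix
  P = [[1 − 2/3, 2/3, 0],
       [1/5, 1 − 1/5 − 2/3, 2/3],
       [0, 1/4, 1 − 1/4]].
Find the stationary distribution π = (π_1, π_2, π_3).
π = (9/119, 30/119, 80/119)

This is a birth-death chain on three states, which satisfies detailed balance: π_1 · P_{12} = π_2 · P_{21} and π_2 · P_{23} = π_3 · P_{32}.
From π_1 · 2/3 = π_2 · 1/5: π_2/π_1 = (2/3)/(1/5) = 10/3.
From π_2 · 2/3 = π_3 · 1/4: π_3/π_2 = (2/3)/(1/4) = 8/3.
Take π_1 proportional to 1; then unnormalized π = (1, 10/3, 80/9). Normalize by dividing by the sum 119/9:
  π = (9/119, 30/119, 80/119).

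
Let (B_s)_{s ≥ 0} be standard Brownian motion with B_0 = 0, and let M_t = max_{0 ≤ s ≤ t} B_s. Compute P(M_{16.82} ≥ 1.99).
P(M_{16.82} ≥ 1.99) = 2·P(B_{16.82} ≥ 1.99) = 2(1 − Φ(1.99/√16.82)) ≈ 0.6275

By the reflection principle for Brownian motion, P(M_t ≥ a) = 2 · P(B_t ≥ a) for a ≥ 0. Since B_t ~ N(0, t), P(B_t ≥ 1.99) = 1 − Φ(1.99/√t) = 1 − Φ(1.99/√16.82) = 1 − Φ(0.4852). So
  P(M_{16.82} ≥ 1.99) = 2(1 − Φ(0.4852)) ≈ 0.6275.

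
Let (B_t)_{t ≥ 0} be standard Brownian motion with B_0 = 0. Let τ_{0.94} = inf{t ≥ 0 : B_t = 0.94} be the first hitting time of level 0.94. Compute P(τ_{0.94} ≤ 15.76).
P(τ_{0.94} ≤ 15.76) = 2(1 − Φ(0.94/√15.76)) = 2(1 − Φ(0.2368)) ≈ 0.8128

By the reflection principle for standard BM, P(τ_b ≤ t) = 2 · P(B_t ≥ b). Since B_t ~ N(0, t), P(B_t ≥ 0.94) = 1 − Φ(0.94/√t) = 1 − Φ(0.94/√15.76) = 1 − Φ(0.2368) ≈ 0.40641. Doubling: P(τ_{0.94} ≤ 15.76) ≈ 2 · 0.40641 = 0.81282 ≈ 0.8128.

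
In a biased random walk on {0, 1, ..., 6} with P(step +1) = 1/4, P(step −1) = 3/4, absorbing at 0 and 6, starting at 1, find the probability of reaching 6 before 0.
P(hit 6 before 0) = (1 − (3)^1) / (1 − (3)^6) = 1/364

Let u_k denote P(reach 6 before 0 | start at k). Boundary: u_0 = 0, u_6 = 1. Recurrence: u_k = 1/4·u_{k+1} + 3/4·u_{k-1} for 1 ≤ k ≤ 5. Try u_k = A + B·r^k with r = q/p = (3/4)/(1/4) = 3. Substitution satisfies the recurrence; boundary conditions give:
  u_k = (1 − r^k) / (1 − r^N) = (1 − (3)^1) / (1 − (3)^6) = 1/364.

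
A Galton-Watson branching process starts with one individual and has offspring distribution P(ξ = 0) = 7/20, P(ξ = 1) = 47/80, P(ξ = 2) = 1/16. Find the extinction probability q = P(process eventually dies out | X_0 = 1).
q = 1

Mean offspring μ = 0·7/20 + 1·47/80 + 2·1/16 = 57/80 ≤ 1. For μ ≤ 1 with offspring not concentrated at 1, the Galton-Watson process goes extinct almost surely, so q = 1.
(Algebraic check: The pgf is f(s) = 7/20 + 47/80·s + 1/16·s². The extinction probability q is the smallest fixed point of f in [0, 1]. Setting s = f(s):
  1/16·s² + (47/80 − 1)·s + 7/20 = 0
  1/16·s² − (7/20 + 1/16)·s + 7/20 = 0
which factors as (s − 1)·(1/16·s − 7/20) = 0, giving roots s = 1 and s = (7/20)/(1/16) = 28/5. Since 28/5 ≥ 1, the smallest root in [0, 1] is s = 1.)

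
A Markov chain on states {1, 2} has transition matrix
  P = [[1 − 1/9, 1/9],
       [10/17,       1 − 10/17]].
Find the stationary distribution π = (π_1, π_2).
π_1 = 90/107, π_2 = 17/107

Solve πP = π with π_1 + π_2 = 1. From πP = π: π_1 · (1 − 1/9) + π_2 · 10/17 = π_1 ⇒ π_2 · 10/17 = π_1 · 1/9 ⇒ π_2/π_1 = (1/9)/(10/17) = 17/90. Together with π_1 + π_2 = 1:
  π_1 = (10/17)/(1/9 + 10/17) = (10/17)/(107/153) = 90/107,
  π_2 = (1/9)/(1/9 + 10/17) = (1/9)/(107/153) = 17/107.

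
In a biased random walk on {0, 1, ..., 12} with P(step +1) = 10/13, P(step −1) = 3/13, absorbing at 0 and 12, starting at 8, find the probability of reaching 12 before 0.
P(hit 12 before 0) = (1 − (3/10)^8) / (1 − (3/10)^12) = 100810000/100816561

Let u_k denote P(reach 12 before 0 | start at k). Boundary: u_0 = 0, u_12 = 1. Recurrence: u_k = 10/13·u_{k+1} + 3/13·u_{k-1} for 1 ≤ k ≤ 11. Try u_k = A + B·r^k with r = q/p = (3/13)/(10/13) = 3/10. Substitution satisfies the recurrence; boundary conditions give:
  u_k = (1 − r^k) / (1 − r^N) = (1 − (3/10)^8) / (1 − (3/10)^12) = 100810000/100816561.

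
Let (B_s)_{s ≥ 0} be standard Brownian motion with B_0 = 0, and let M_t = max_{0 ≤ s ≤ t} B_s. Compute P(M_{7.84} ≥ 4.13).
P(M_{7.84} ≥ 4.13) = 2·P(B_{7.84} ≥ 4.13) = 2(1 − Φ(4.13/√7.84)) ≈ 0.1402

By the reflection principle for Brownian motion, P(M_t ≥ a) = 2 · P(B_t ≥ a) for a ≥ 0. Since B_t ~ N(0, t), P(B_t ≥ 4.13) = 1 − Φ(4.13/√t) = 1 − Φ(4.13/√7.84) = 1 − Φ(1.4750). So
  P(M_{7.84} ≥ 4.13) = 2(1 − Φ(1.4750)) ≈ 0.1402.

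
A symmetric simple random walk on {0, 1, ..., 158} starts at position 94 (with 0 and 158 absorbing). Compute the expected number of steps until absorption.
E[τ | X_0 = 94] = 6016

Let v_k = E[τ | X_0 = k]. Boundary: v_0 = v_158 = 0. Recurrence: v_k = 1 + (v_{k-1} + v_{k+1})/2 for 1 ≤ k ≤ 157. The particular solution to v_k − (v_{k-1} + v_{k+1})/2 = 1 is v_k = −k^2. Adding homogeneous solution A + B k and matching boundaries gives v_k = k (158 − k). Substituting k = 94: v_94 = 94 · 64 = 6016.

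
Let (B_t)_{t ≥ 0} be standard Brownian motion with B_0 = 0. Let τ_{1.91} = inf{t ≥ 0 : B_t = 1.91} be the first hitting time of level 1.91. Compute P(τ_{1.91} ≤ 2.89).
P(τ_{1.91} ≤ 2.89) = 2(1 − Φ(1.91/√2.89)) = 2(1 − Φ(1.1235)) ≈ 0.2612

By the reflection principle for standard BM, P(τ_b ≤ t) = 2 · P(B_t ≥ b). Since B_t ~ N(0, t), P(B_t ≥ 1.91) = 1 − Φ(1.91/√t) = 1 − Φ(1.91/√2.89) = 1 − Φ(1.1235) ≈ 0.13061. Doubling: P(τ_{1.91} ≤ 2.89) ≈ 2 · 0.13061 = 0.26122 ≈ 0.2612.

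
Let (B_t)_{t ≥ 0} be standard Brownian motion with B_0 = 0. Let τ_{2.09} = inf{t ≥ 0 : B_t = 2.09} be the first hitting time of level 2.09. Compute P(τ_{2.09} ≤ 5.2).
P(τ_{2.09} ≤ 5.2) = 2(1 − Φ(2.09/√5.2)) = 2(1 − Φ(0.9165)) ≈ 0.3594

By the reflection principle for standard BM, P(τ_b ≤ t) = 2 · P(B_t ≥ b). Since B_t ~ N(0, t), P(B_t ≥ 2.09) = 1 − Φ(2.09/√t) = 1 − Φ(2.09/√5.2) = 1 − Φ(0.9165) ≈ 0.17970. Doubling: P(τ_{2.09} ≤ 5.2) ≈ 2 · 0.17970 = 0.35940 ≈ 0.3594.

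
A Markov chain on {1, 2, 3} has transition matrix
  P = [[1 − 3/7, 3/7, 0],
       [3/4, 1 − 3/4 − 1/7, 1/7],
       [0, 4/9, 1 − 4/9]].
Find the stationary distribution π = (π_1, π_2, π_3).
π = (49/86, 14/43, 9/86)

This is a birth-death chain on three states, which satisfies detailed balance: π_1 · P_{12} = π_2 · P_{21} and π_2 · P_{23} = π_3 · P_{32}.
From π_1 · 3/7 = π_2 · 3/4: π_2/π_1 = (3/7)/(3/4) = 4/7.
From π_2 · 1/7 = π_3 · 4/9: π_3/π_2 = (1/7)/(4/9) = 9/28.
Take π_1 proportional to 1; then unnormalized π = (1, 4/7, 9/49). Normalize by dividing by the sum 86/49:
  π = (49/86, 14/43, 9/86).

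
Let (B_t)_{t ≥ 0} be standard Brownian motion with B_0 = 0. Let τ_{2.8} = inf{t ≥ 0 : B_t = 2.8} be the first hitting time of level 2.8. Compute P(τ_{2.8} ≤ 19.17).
P(τ_{2.8} ≤ 19.17) = 2(1 − Φ(2.8/√19.17)) = 2(1 − Φ(0.6395)) ≈ 0.5225

By the reflection principle for standard BM, P(τ_b ≤ t) = 2 · P(B_t ≥ b). Since B_t ~ N(0, t), P(B_t ≥ 2.8) = 1 − Φ(2.8/√t) = 1 − Φ(2.8/√19.17) = 1 − Φ(0.6395) ≈ 0.26125. Doubling: P(τ_{2.8} ≤ 19.17) ≈ 2 · 0.26125 = 0.52250 ≈ 0.5225.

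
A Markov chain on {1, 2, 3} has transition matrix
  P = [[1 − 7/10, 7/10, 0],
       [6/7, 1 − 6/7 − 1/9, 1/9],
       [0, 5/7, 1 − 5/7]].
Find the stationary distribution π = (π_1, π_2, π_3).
π = (675/1312, 2205/5248, 343/5248)

This is a birth-death chain on three states, which satisfies detailed balance: π_1 · P_{12} = π_2 · P_{21} and π_2 · P_{23} = π_3 · P_{32}.
From π_1 · 7/10 = π_2 · 6/7: π_2/π_1 = (7/10)/(6/7) = 49/60.
From π_2 · 1/9 = π_3 · 5/7: π_3/π_2 = (1/9)/(5/7) = 7/45.
Take π_1 proportional to 1; then unnormalized π = (1, 49/60, 343/2700). Normalize by dividing by the sum 1312/675:
  π = (675/1312, 2205/5248, 343/5248).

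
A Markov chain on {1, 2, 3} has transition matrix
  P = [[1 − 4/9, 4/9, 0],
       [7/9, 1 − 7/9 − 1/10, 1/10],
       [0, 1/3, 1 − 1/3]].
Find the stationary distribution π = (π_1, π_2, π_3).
π = (35/61, 20/61, 6/61)

This is a birth-death chain on three states, which satisfies detailed balance: π_1 · P_{12} = π_2 · P_{21} and π_2 · P_{23} = π_3 · P_{32}.
From π_1 · 4/9 = π_2 · 7/9: π_2/π_1 = (4/9)/(7/9) = 4/7.
From π_2 · 1/10 = π_3 · 1/3: π_3/π_2 = (1/10)/(1/3) = 3/10.
Take π_1 proportional to 1; then unnormalized π = (1, 4/7, 6/35). Normalize by dividing by the sum 61/35:
  π = (35/61, 20/61, 6/61).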